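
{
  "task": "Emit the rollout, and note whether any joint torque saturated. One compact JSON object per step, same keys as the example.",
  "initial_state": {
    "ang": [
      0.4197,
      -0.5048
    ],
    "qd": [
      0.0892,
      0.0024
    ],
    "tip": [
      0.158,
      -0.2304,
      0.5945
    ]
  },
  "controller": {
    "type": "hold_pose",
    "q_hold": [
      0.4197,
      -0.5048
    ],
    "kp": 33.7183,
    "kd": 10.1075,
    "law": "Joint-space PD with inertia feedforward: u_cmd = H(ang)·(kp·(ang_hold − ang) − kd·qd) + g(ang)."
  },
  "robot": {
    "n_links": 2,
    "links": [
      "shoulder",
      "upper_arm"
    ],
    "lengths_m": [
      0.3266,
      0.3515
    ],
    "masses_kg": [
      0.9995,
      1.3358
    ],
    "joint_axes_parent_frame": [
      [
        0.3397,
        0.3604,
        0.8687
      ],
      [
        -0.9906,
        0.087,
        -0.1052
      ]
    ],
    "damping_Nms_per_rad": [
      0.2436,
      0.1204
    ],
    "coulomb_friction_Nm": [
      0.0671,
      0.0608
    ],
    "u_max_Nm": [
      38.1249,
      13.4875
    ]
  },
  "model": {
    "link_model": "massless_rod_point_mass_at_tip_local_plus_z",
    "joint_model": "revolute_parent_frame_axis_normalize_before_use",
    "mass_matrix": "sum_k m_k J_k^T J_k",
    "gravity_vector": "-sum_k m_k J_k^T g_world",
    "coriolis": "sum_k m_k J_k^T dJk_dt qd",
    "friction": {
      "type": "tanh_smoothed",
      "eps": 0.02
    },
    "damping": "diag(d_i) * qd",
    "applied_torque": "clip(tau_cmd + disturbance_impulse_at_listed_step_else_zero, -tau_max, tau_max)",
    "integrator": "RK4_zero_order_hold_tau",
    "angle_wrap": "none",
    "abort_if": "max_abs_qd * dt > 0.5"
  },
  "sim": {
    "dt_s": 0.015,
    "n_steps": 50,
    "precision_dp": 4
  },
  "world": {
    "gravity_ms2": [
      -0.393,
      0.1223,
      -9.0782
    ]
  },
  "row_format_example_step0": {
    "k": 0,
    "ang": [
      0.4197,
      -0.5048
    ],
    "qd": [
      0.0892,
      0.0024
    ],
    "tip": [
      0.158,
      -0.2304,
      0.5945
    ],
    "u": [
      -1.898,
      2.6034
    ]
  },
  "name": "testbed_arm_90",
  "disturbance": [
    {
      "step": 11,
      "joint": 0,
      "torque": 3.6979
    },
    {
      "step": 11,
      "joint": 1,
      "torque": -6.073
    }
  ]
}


{"k":1,"ang":[0.4209,-0.5048],"qd":[0.0699,-0.0017],"tip":[0.1585,-0.2305,0.5944],"u":[-1.8613,2.5963]}
{"k":2,"ang":[0.4218,-0.5048],"qd":[0.0537,-0.0038],"tip":[0.1589,-0.2306,0.5942],"u":[-1.8282,2.5882]}
{"k":3,"ang":[0.4225,-0.5049],"qd":[0.0399,-0.0048],"tip":[0.1592,-0.2306,0.5941],"u":[-1.7985,2.5799]}
{"k":4,"ang":[0.423,-0.505],"qd":[0.0284,-0.0051],"tip":[0.1594,-0.2307,0.594],"u":[-1.7722,2.572]}
{"k":5,"ang":[0.4234,-0.5051],"qd":[0.019,-0.0049],"tip":[0.1596,-0.2307,0.594],"u":[-1.7497,2.5645]}
{"k":6,"ang":[0.4236,-0.5051],"qd":[0.0117,-0.0043],"tip":[0.1596,-0.2307,0.5939],"u":[-1.7313,2.5579]}
{"k":7,"ang":[0.4237,-0.5052],"qd":[0.0064,-0.0033],"tip":[0.1597,-0.2308,0.5939],"u":[-1.717,2.5521]}
{"k":8,"ang":[0.4238,-0.5052],"qd":[0.0027,-0.0023],"tip":[0.1597,-0.2308,0.5939],"u":[-1.7062,2.5473]}
{"k":9,"ang":[0.4238,-0.5052],"qd":[0.0001,-0.0013],"tip":[0.1598,-0.2308,0.5939],"u":[-1.6981,2.5434]}
{"k":10,"ang":[0.4238,-0.5053],"qd":[-0.0017,-0.0004],"tip":[0.1597,-0.2308,0.5939],"u":[-1.6919,2.5402]}
{"k":11,"ang":[0.4238,-0.5053],"qd":[-0.003,0.0002],"tip":[0.1597,-0.2308,0.5939],"u":[2.0108,-3.5353]}
{"k":12,"ang":[0.4238,-0.5094],"qd":[-0.0007,-0.5481],"tip":[0.16,-0.2319,0.593],"u":[-2.2634,3.4811]}
{"k":13,"ang":[0.4238,-0.5169],"qd":[0.0019,-0.45],"tip":[0.1605,-0.2339,0.5914],"u":[-2.2077,3.3885]}
{"k":14,"ang":[0.4238,-0.523],"qd":[0.0032,-0.3643],"tip":[0.1609,-0.2355,0.59],"u":[-2.1546,3.3029]}
{"k":15,"ang":[0.4239,-0.5279],"qd":[0.0037,-0.2896],"tip":[0.1613,-0.2368,0.5889],"u":[-2.1047,3.2238]}
{"k":16,"ang":[0.4239,-0.5317],"qd":[0.0038,-0.2246],"tip":[0.1616,-0.2378,0.5881],"u":[-2.0582,3.1509]}
{"k":17,"ang":[0.424,-0.5347],"qd":[0.0035,-0.1682],"tip":[0.1618,-0.2386,0.5874],"u":[-2.0153,3.0838]}
{"k":18,"ang":[0.424,-0.5368],"qd":[0.0031,-0.1193],"tip":[0.162,-0.2391,0.5869],"u":[-1.9758,3.0222]}
{"k":19,"ang":[0.4241,-0.5383],"qd":[0.0026,-0.0773],"tip":[0.1621,-0.2395,0.5866],"u":[-1.9396,2.9655]}
{"k":20,"ang":[0.4241,-0.5392],"qd":[0.0021,-0.0413],"tip":[0.1621,-0.2398,0.5864],"u":[-1.9067,2.9137]}
{"k":21,"ang":[0.4241,-0.5396],"qd":[0.0012,-0.0118],"tip":[0.1622,-0.2399,0.5863],"u":[-1.8767,2.8677]}
{"k":22,"ang":[0.4241,-0.5396],"qd":[-0.0011,0.008],"tip":[0.1622,-0.2399,0.5863],"u":[-1.8502,2.833]}
{"k":23,"ang":[0.4241,-0.5394],"qd":[-0.0041,0.0203],"tip":[0.1622,-0.2398,0.5863],"u":[-1.8275,2.8075]}
{"k":24,"ang":[0.424,-0.539],"qd":[-0.0066,0.0292],"tip":[0.1621,-0.2397,0.5864],"u":[-1.8083,2.7866]}
{"k":25,"ang":[0.4239,-0.5385],"qd":[-0.0085,0.0362],"tip":[0.162,-0.2396,0.5866],"u":[-1.7921,2.7683]}
{"k":26,"ang":[0.4238,-0.5379],"qd":[-0.0098,0.0418],"tip":[0.1619,-0.2394,0.5867],"u":[-1.7782,2.752]}
{"k":27,"ang":[0.4236,-0.5373],"qd":[-0.0107,0.0462],"tip":[0.1618,-0.2392,0.5869],"u":[-1.7661,2.7373]}
{"k":28,"ang":[0.4234,-0.5366],"qd":[-0.0113,0.0496],"tip":[0.1617,-0.239,0.5871],"u":[-1.7555,2.7241]}
{"k":29,"ang":[0.4233,-0.5358],"qd":[-0.0116,0.0521],"tip":[0.1616,-0.2388,0.5872],"u":[-1.7463,2.7121]}
{"k":30,"ang":[0.4231,-0.535],"qd":[-0.0118,0.0538],"tip":[0.1614,-0.2386,0.5874],"u":[-1.7381,2.7012]}
{"k":31,"ang":[0.4229,-0.5342],"qd":[-0.0119,0.0548],"tip":[0.1613,-0.2384,0.5877],"u":[-1.7309,2.6914]}
{"k":32,"ang":[0.4227,-0.5334],"qd":[-0.0118,0.0553],"tip":[0.1612,-0.2382,0.5879],"u":[-1.7244,2.6826]}
{"k":33,"ang":[0.4226,-0.5325],"qd":[-0.0117,0.0552],"tip":[0.1611,-0.2379,0.5881],"u":[-1.7187,2.6746]}
{"k":34,"ang":[0.4224,-0.5317],"qd":[-0.0116,0.0548],"tip":[0.1609,-0.2377,0.5883],"u":[-1.7136,2.6675]}
{"k":35,"ang":[0.4222,-0.5309],"qd":[-0.0114,0.0539],"tip":[0.1608,-0.2375,0.5885],"u":[-1.709,2.661]}
{"k":36,"ang":[0.422,-0.5301],"qd":[-0.0112,0.0528],"tip":[0.1607,-0.2373,0.5887],"u":[-1.7049,2.6552]}
{"k":37,"ang":[0.4219,-0.5293],"qd":[-0.0109,0.0515],"tip":[0.1606,-0.237,0.5889],"u":[-1.7013,2.6499]}
{"k":38,"ang":[0.4217,-0.5286],"qd":[-0.0107,0.0499],"tip":[0.1604,-0.2368,0.5891],"u":[-1.698,2.6453]}
{"k":39,"ang":[0.4216,-0.5278],"qd":[-0.0104,0.0483],"tip":[0.1603,-0.2366,0.5893],"u":[-1.6951,2.641]}
{"k":40,"ang":[0.4214,-0.5271],"qd":[-0.0101,0.0465],"tip":[0.1602,-0.2364,0.5894],"u":[-1.6924,2.6373]}
{"k":41,"ang":[0.4213,-0.5264],"qd":[-0.0099,0.0446],"tip":[0.1601,-0.2362,0.5896],"u":[-1.69,2.6339]}
{"k":42,"ang":[0.4211,-0.5258],"qd":[-0.0096,0.0427],"tip":[0.16,-0.2361,0.5898],"u":[-1.6878,2.6308]}
{"k":43,"ang":[0.421,-0.5251],"qd":[-0.0093,0.0408],"tip":[0.1599,-0.2359,0.5899],"u":[-1.6859,2.628]}
{"k":44,"ang":[0.4208,-0.5245],"qd":[-0.009,0.0389],"tip":[0.1598,-0.2357,0.5901],"u":[-1.6841,2.6255]}
{"k":45,"ang":[0.4207,-0.524],"qd":[-0.0088,0.037],"tip":[0.1597,-0.2356,0.5902],"u":[-1.6825,2.6233]}
{"k":46,"ang":[0.4206,-0.5234],"qd":[-0.0085,0.0351],"tip":[0.1596,-0.2354,0.5904],"u":[-1.681,2.6212]}
{"k":47,"ang":[0.4204,-0.5229],"qd":[-0.0082,0.0334],"tip":[0.1595,-0.2353,0.5905],"u":[-1.6796,2.6192]}
{"k":48,"ang":[0.4203,-0.5224],"qd":[-0.0079,0.0317],"tip":[0.1595,-0.2351,0.5906],"u":[-1.6783,2.6174]}
{"k":49,"ang":[0.4202,-0.522],"qd":[-0.0076,0.0301],"tip":[0.1594,-0.235,0.5907],"u":[-1.6771,2.6157]}
{"k":50,"ang":[0.4201,-0.5215],"qd":[-0.0074,0.0285],"tip":[0.1593,-0.2349,0.5908]}
{"summary": "any joint saturated: no"}


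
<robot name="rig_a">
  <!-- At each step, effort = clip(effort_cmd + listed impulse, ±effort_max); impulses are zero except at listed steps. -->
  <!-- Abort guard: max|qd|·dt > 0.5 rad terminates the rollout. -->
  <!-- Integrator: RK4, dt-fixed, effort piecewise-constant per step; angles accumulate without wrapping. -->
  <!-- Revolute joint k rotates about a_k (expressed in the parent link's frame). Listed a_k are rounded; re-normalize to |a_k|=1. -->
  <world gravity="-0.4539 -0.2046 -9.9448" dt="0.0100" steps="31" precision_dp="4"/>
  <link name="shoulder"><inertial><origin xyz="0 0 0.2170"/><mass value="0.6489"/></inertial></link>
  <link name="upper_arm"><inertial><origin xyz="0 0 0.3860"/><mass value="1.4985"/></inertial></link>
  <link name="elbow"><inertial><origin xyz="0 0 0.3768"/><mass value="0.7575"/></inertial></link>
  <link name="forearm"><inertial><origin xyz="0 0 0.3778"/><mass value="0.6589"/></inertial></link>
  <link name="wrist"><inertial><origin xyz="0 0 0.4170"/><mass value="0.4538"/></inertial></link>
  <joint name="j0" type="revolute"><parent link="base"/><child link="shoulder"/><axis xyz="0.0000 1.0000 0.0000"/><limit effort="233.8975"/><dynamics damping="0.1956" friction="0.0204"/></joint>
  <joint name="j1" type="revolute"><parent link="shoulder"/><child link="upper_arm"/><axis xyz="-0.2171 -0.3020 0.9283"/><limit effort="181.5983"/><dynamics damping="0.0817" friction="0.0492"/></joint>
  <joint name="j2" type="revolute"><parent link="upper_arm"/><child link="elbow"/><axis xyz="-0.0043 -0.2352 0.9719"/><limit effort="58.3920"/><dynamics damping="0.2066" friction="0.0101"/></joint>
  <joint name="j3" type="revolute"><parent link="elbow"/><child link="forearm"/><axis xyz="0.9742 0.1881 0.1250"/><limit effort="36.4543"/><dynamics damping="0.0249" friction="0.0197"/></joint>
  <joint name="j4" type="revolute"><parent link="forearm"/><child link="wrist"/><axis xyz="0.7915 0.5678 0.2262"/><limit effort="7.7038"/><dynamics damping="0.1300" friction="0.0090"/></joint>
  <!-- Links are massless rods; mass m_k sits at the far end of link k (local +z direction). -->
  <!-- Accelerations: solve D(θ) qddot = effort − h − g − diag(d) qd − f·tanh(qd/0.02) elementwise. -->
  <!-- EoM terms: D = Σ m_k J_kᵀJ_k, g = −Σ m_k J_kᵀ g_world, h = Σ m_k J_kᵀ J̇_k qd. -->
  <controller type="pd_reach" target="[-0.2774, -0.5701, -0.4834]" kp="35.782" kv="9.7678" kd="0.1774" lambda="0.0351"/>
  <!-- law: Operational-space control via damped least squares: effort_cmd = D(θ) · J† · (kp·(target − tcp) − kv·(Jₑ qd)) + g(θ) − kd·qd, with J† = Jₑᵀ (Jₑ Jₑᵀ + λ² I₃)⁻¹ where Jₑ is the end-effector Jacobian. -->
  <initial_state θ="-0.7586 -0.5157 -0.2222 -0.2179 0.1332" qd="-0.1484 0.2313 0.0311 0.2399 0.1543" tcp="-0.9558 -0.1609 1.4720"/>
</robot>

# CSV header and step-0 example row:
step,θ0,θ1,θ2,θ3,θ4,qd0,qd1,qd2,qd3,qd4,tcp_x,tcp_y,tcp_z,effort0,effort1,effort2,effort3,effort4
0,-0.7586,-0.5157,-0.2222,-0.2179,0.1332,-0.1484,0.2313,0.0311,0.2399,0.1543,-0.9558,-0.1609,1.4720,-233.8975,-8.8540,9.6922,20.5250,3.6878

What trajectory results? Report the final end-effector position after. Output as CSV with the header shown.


step,θ0,θ1,θ2,θ3,θ4,qd0,qd1,qd2,qd3,qd4,tcp_x,tcp_y,tcp_z,effort0,effort1,effort2,effort3,effort4
1,-0.7687,-0.5325,-0.2195,-0.2372,0.1452,-1.8600,-3.5336,0.5009,-4.0516,2.1717,-0.9600,-0.1624,1.4673,-233.8975,-9.0785,8.1330,18.8345,2.9817
2,-0.7957,-0.5829,-0.2168,-0.2970,0.1723,-3.5133,-6.4165,0.1427,-7.7965,3.1158,-0.9643,-0.1651,1.4576,-233.8975,-12.1505,5.3046,17.5406,2.4963
3,-0.8387,-0.6572,-0.2190,-0.3907,0.2022,-5.0417,-8.3052,-0.4171,-10.8118,2.7113,-0.9674,-0.1684,1.4418,-205.4979,-14.9269,1.7591,15.2799,2.1431
4,-0.8952,-0.7445,-0.2251,-0.5082,0.2215,-6.2148,-9.0297,-0.7435,-12.5199,1.0111,-0.9675,-0.1721,1.4189,-144.2654,-15.3776,-1.4001,11.5711,1.8416
5,-0.9607,-0.8343,-0.2320,-0.6351,0.2204,-6.8794,-8.8556,-0.6955,-12.7461,-1.3103,-0.9639,-0.1763,1.3879,-90.3611,-13.9749,-3.6490,7.4302,1.5284
6,-1.0312,-0.9197,-0.2388,-0.7594,0.1959,-7.2074,-8.1700,-0.7332,-12.0517,-3.5714,-0.9567,-0.1815,1.3491,-47.4297,-11.5384,-4.8928,3.8618,1.2095
7,-1.1038,-0.9969,-0.2468,-0.8743,0.1509,-7.3329,-7.2645,-0.9372,-10.9181,-5.4000,-0.9465,-0.1881,1.3029,-14.4792,-8.6031,-5.3071,1.1657,0.9266
8,-1.1772,-1.0647,-0.2577,-0.9771,0.0902,-7.3405,-6.2966,-1.2791,-9.6503,-6.6847,-0.9341,-0.1963,1.2504,10.5336,-5.5020,-5.1030,-0.7346,0.7172
9,-1.2502,-1.1228,-0.2725,-1.0673,0.0192,-7.2799,-5.3414,-1.7133,-8.4114,-7.4580,-0.9204,-0.2062,1.1926,29.3991,-2.4788,-4.4802,-2.0234,0.5971
10,-1.3225,-1.1716,-0.2919,-1.1456,-0.0573,-7.1794,-4.4341,-2.1985,-7.2727,-7.8165,-0.9062,-0.2176,1.1307,43.4738,0.2837,-3.6142,-2.8811,0.5609
11,-1.3936,-1.2117,-0.3164,-1.2131,-0.1358,-7.0548,-3.5924,-2.7004,-6.2525,-7.8738,-0.8920,-0.2303,1.0662,53.7824,2.6632,-2.6471,-3.4526,0.5909
12,-1.4634,-1.2438,-0.3457,-1.2710,-0.2139,-6.9140,-2.8264,-3.1901,-5.3434,-7.7346,-0.8784,-0.2438,1.0001,61.1263,4.5967,-1.6846,-3.8441,0.6659
13,-1.5318,-1.2686,-0.3799,-1.3203,-0.2900,-6.7607,-2.1422,-3.6435,-4.5292,-7.4825,-0.8654,-0.2579,0.9335,66.1486,6.0716,-0.7977,-4.1297,0.7658
14,-1.5986,-1.2870,-0.4182,-1.3619,-0.3632,-6.5963,-1.5436,-4.0409,-3.7936,-7.1771,-0.8532,-0.2721,0.8674,69.3682,7.1117,-0.0273,-4.3589,0.8746
15,-1.6636,-1.2999,-0.4602,-1.3965,-0.4332,-6.4216,-1.0318,-4.3674,-3.1239,-6.8569,-0.8418,-0.2862,0.8024,71.1996,7.7637,0.6080,-4.5627,0.9809
16,-1.7269,-1.3081,-0.5051,-1.4247,-0.5001,-6.2373,-0.6053,-4.6137,-2.5117,-6.5443,-0.8310,-0.3000,0.7390,71.9701,8.0857,1.1062,-4.7592,1.0772
17,-1.7883,-1.3124,-0.5520,-1.4470,-0.5640,-6.0444,-0.2603,-4.7760,-1.9521,-6.2500,-0.8209,-0.3133,0.6775,71.9344,8.1389,1.4754,-4.9574,1.1594
18,-1.8478,-1.3137,-0.6001,-1.4640,-0.6250,-5.8445,0.0072,-4.8526,-1.4427,-5.9770,-0.8112,-0.3260,0.6183,71.2895,7.9817,1.7285,-5.1603,1.2254
19,-1.9052,-1.3127,-0.6485,-1.4761,-0.6834,-5.6386,0.1928,-4.8330,-0.9837,-5.7232,-0.8020,-0.3380,0.5614,70.1841,7.6640,1.8747,-5.3674,1.2744
20,-1.9606,-1.3101,-0.6963,-1.4839,-0.7394,-5.4303,0.3214,-4.7473,-0.5709,-5.4887,-0.7932,-0.3493,0.5070,68.7357,7.2397,1.9421,-5.5748,1.3076
21,-2.0138,-1.3066,-0.7430,-1.4878,-0.7931,-5.2217,0.4025,-4.6069,-0.2029,-5.2696,-0.7846,-0.3599,0.4549,67.0352,6.7475,1.9482,-5.7790,1.3259
22,-2.0650,-1.3023,-0.7881,-1.4882,-0.8447,-5.0148,0.4444,-4.4218,0.1210,-5.0605,-0.7763,-0.3699,0.4053,65.1502,6.2178,1.9075,-5.9760,1.3302
23,-2.1141,-1.2979,-0.8312,-1.4856,-0.8942,-4.8114,0.4544,-4.2019,0.4007,-4.8547,-0.7681,-0.3794,0.3580,63.1253,5.6729,1.8320,-6.1606,1.3213
24,-2.1613,-1.2934,-0.8720,-1.4804,-0.9417,-4.6127,0.4407,-3.9594,0.6420,-4.6553,-0.7600,-0.3883,0.3130,61.0188,5.1328,1.7335,-6.3317,1.3018
25,-2.2064,-1.2892,-0.9102,-1.4729,-0.9872,-4.4196,0.4094,-3.7031,0.8477,-4.4604,-0.7519,-0.3968,0.2701,58.8661,4.6104,1.6205,-6.4872,1.2732
26,-2.2497,-1.2854,-0.9459,-1.4636,-1.0309,-4.2330,0.3656,-3.4409,1.0207,-4.2690,-0.7439,-0.4049,0.2294,56.6954,4.1144,1.4998,-6.6258,1.2370
27,-2.2911,-1.2820,-0.9789,-1.4527,-1.0726,-4.0532,0.3138,-3.1792,1.1640,-4.0806,-0.7359,-0.4126,0.1906,54.5301,3.6500,1.3765,-6.7466,1.1947
28,-2.3308,-1.2792,-1.0094,-1.4404,-1.1124,-3.8807,0.2574,-2.9232,1.2806,-3.8951,-0.7278,-0.4200,0.1538,52.3889,3.2201,1.2545,-6.8492,1.1476
29,-2.3688,-1.2769,-1.0374,-1.4272,-1.1504,-3.7156,0.1992,-2.6767,1.3734,-3.7128,-0.7196,-0.4272,0.1187,50.2869,2.8256,1.1362,-6.9337,1.0970
30,-2.4052,-1.2752,-1.0629,-1.4131,-1.1866,-3.5578,0.1413,-2.4426,1.4451,-3.5343,-0.7114,-0.4341,0.0854,48.2361,2.4658,1.0235,-7.0006,1.0442
31,-2.4400,-1.2741,-1.0862,-1.3984,-1.2211,-3.4072,0.0853,-2.2226,1.4982,-3.3601,-0.7030,-0.4409,0.0537,,,,,
# final tcp position (m): -0.7030 -0.4409 0.0537


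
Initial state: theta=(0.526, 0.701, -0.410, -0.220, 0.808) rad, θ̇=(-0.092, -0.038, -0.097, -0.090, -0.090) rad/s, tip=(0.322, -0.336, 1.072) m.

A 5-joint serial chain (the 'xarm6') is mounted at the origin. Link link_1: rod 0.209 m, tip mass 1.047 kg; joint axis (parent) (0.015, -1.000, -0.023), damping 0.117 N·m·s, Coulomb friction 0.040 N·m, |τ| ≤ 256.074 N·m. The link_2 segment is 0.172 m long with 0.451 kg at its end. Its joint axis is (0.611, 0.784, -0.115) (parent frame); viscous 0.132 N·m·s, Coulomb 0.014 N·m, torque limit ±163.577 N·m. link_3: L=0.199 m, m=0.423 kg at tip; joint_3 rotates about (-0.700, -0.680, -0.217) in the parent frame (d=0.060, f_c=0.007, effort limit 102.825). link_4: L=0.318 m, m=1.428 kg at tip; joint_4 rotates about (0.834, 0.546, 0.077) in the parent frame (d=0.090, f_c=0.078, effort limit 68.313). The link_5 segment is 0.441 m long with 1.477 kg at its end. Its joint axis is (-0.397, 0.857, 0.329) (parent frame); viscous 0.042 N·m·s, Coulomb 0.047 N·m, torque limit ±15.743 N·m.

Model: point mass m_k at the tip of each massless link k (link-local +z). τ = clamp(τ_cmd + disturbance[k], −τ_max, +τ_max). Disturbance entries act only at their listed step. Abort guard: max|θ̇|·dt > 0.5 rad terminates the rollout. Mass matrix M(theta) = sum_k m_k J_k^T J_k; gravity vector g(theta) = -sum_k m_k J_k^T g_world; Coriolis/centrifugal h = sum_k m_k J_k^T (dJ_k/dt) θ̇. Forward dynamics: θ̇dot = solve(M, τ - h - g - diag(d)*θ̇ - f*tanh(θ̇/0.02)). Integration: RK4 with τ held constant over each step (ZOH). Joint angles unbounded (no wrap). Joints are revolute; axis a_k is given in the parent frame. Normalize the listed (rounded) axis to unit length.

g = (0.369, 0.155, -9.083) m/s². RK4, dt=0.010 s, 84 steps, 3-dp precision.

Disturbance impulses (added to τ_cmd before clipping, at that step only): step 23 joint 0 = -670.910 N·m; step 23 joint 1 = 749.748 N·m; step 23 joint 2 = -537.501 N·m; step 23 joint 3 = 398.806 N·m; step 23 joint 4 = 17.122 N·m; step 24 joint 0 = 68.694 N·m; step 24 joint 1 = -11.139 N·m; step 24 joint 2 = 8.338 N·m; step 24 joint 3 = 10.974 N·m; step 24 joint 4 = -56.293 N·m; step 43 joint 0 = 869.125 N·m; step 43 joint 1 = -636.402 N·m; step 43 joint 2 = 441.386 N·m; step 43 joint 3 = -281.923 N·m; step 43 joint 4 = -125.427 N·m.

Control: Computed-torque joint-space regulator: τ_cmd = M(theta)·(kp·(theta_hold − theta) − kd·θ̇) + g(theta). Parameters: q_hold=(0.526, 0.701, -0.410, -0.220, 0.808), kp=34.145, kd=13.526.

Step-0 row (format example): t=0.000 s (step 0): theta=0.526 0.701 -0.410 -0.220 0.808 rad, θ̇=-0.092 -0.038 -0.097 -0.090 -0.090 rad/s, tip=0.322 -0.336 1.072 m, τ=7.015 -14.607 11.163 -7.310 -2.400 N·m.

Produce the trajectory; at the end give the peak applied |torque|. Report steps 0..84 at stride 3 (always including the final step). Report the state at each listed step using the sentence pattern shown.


t=0.030 s (step 3): theta=0.524 0.701 -0.410 -0.221 0.806 rad, θ̇=-0.056 0.003 0.016 -0.001 -0.032 rad/s, tip=0.324 -0.337 1.071 m, τ=6.191 -14.036 10.774 -7.070 -2.370 N·m.
t=0.060 s (step 6): theta=0.523 0.701 -0.410 -0.221 0.806 rad, θ̇=-0.031 0.004 0.010 0.001 -0.013 rad/s, tip=0.325 -0.337 1.071 m, τ=5.598 -13.623 10.496 -6.881 -2.345 N·m.
t=0.090 s (step 9): theta=0.522 0.701 -0.410 -0.221 0.806 rad, θ̇=-0.015 0.003 0.004 -0.000 -0.003 rad/s, tip=0.325 -0.337 1.071 m, τ=5.175 -13.326 10.295 -6.746 -2.320 N·m.
t=0.120 s (step 12): theta=0.522 0.701 -0.410 -0.221 0.806 rad, θ̇=-0.005 0.001 0.000 -0.000 0.001 rad/s, tip=0.326 -0.337 1.071 m, τ=4.875 -13.113 10.150 -6.650 -2.296 N·m.
t=0.150 s (step 15): theta=0.521 0.701 -0.410 -0.221 0.806 rad, θ̇=0.001 0.000 -0.001 -0.000 0.002 rad/s, tip=0.326 -0.337 1.071 m, τ=4.665 -12.960 10.045 -6.581 -2.277 N·m.
t=0.180 s (step 18): theta=0.522 0.701 -0.410 -0.221 0.806 rad, θ̇=0.004 -0.000 -0.002 0.000 0.002 rad/s, tip=0.326 -0.337 1.071 m, τ=4.517 -12.851 9.970 -6.531 -2.263 N·m.
t=0.210 s (step 21): theta=0.522 0.701 -0.410 -0.221 0.806 rad, θ̇=0.006 -0.001 -0.002 0.000 0.002 rad/s, tip=0.326 -0.337 1.071 m, τ=4.413 -12.774 9.917 -6.496 -2.252 N·m.
t=0.240 s (step 24): theta=0.518 0.723 -0.377 -0.217 0.805 rad, θ̇=-0.773 4.288 6.479 0.738 -0.173 rad/s, tip=0.330 -0.337 1.070 m, τ=108.857 -48.056 33.595 -5.618 -15.743 N·m.
t=0.270 s (step 27): theta=0.517 0.912 -0.033 -0.080 0.824 rad, θ̇=-0.040 3.952 7.821 3.924 0.214 rad/s, tip=0.351 -0.346 1.062 m, τ=22.693 -28.555 19.410 -13.811 -3.592 N·m.
t=0.300 s (step 30): theta=0.513 0.975 0.099 -0.005 0.825 rad, θ̇=-0.168 0.878 2.094 1.422 -0.045 rad/s, tip=0.362 -0.353 1.056 m, τ=17.473 -23.856 16.230 -11.307 -3.487 N·m.
t=0.330 s (step 33): theta=0.509 0.986 0.129 0.020 0.824 rad, θ̇=-0.117 -0.001 0.215 0.367 -0.065 rad/s, tip=0.367 -0.356 1.053 m, τ=13.618 -20.613 14.116 -9.799 -3.215 N·m.
t=0.360 s (step 36): theta=0.507 0.982 0.125 0.024 0.822 rad, θ̇=-0.044 -0.203 -0.324 -0.026 -0.061 rad/s, tip=0.370 -0.358 1.052 m, τ=10.838 -18.357 12.662 -8.809 -2.968 N·m.
t=0.390 s (step 39): theta=0.506 0.975 0.115 0.023 0.820 rad, θ̇=0.002 -0.216 -0.336 -0.043 -0.032 rad/s, tip=0.370 -0.359 1.052 m, τ=8.855 -16.752 11.633 -8.157 -2.787 N·m.
t=0.420 s (step 42): theta=0.506 0.969 0.105 0.021 0.820 rad, θ̇=0.028 -0.223 -0.331 -0.046 -0.013 rad/s, tip=0.369 -0.360 1.052 m, τ=7.456 -15.604 10.899 -7.693 -2.656 N·m.
t=0.450 s (step 45): theta=0.534 0.969 0.041 -0.042 0.828 rad, θ̇=1.615 0.182 -3.388 -3.523 0.495 rad/s, tip=0.352 -0.357 1.054 m, τ=-24.128 3.556 -1.026 0.381 -0.978 N·m.
t=0.480 s (step 48): theta=0.572 0.973 -0.032 -0.118 0.840 rad, θ̇=0.981 0.118 -1.700 -1.746 0.320 rad/s, tip=0.329 -0.352 1.056 m, τ=-16.160 -0.906 1.724 -1.203 -1.408 N·m.
t=0.510 s (step 51): theta=0.595 0.975 -0.069 -0.155 0.848 rad, θ̇=0.575 0.017 -0.874 -0.829 0.205 rad/s, tip=0.314 -0.349 1.057 m, τ=-10.480 -4.181 3.751 -2.477 -1.699 N·m.
t=0.540 s (step 54): theta=0.608 0.975 -0.088 -0.172 0.852 rad, θ̇=0.310 -0.059 -0.441 -0.343 0.117 rad/s, tip=0.304 -0.348 1.058 m, τ=-6.423 -6.577 5.239 -3.451 -1.898 N·m.
t=0.570 s (step 57): theta=0.615 0.972 -0.098 -0.178 0.855 rad, θ̇=0.133 -0.127 -0.232 -0.085 0.051 rad/s, tip=0.298 -0.347 1.059 m, τ=-3.523 -8.316 6.325 -4.177 -2.035 N·m.
t=0.600 s (step 60): theta=0.617 0.967 -0.104 -0.178 0.856 rad, θ̇=0.017 -0.197 -0.196 0.001 -0.005 rad/s, tip=0.295 -0.347 1.060 m, τ=-1.449 -9.571 7.115 -4.697 -2.135 N·m.
t=0.630 s (step 63): theta=0.616 0.961 -0.110 -0.178 0.855 rad, θ̇=-0.050 -0.232 -0.207 0.005 -0.041 rad/s, tip=0.293 -0.346 1.061 m, τ=0.017 -10.477 7.692 -5.060 -2.228 N·m.
t=0.660 s (step 66): theta=0.614 0.954 -0.116 -0.178 0.853 rad, θ̇=-0.090 -0.240 -0.202 0.006 -0.061 rad/s, tip=0.293 -0.346 1.062 m, τ=1.067 -11.128 8.112 -5.323 -2.297 N·m.
t=0.690 s (step 69): theta=0.611 0.946 -0.122 -0.178 0.851 rad, θ̇=-0.114 -0.238 -0.192 0.005 -0.072 rad/s, tip=0.293 -0.346 1.063 m, τ=1.826 -11.596 8.419 -5.516 -2.347 N·m.
t=0.720 s (step 72): theta=0.607 0.939 -0.127 -0.178 0.849 rad, θ̇=-0.126 -0.231 -0.181 0.005 -0.077 rad/s, tip=0.294 -0.346 1.064 m, τ=2.377 -11.932 8.643 -5.658 -2.383 N·m.
t=0.750 s (step 75): theta=0.604 0.933 -0.133 -0.178 0.847 rad, θ̇=-0.131 -0.222 -0.172 0.005 -0.077 rad/s, tip=0.295 -0.346 1.064 m, τ=2.779 -12.173 8.809 -5.763 -2.410 N·m.
t=0.780 s (step 78): theta=0.600 0.926 -0.138 -0.177 0.844 rad, θ̇=-0.132 -0.213 -0.164 0.004 -0.074 rad/s, tip=0.297 -0.346 1.065 m, τ=3.074 -12.345 8.932 -5.842 -2.429 N·m.
t=0.810 s (step 81): theta=0.596 0.920 -0.142 -0.177 0.842 rad, θ̇=-0.129 -0.203 -0.157 0.004 -0.070 rad/s, tip=0.298 -0.346 1.066 m, τ=3.290 -12.469 9.024 -5.901 -2.443 N·m.
t=0.840 s (step 84): theta=0.592 0.914 -0.147 -0.177 0.840 rad, θ̇=-0.124 -0.194 -0.151 0.004 -0.064 rad/s, tip=0.300 -0.346 1.066 m.
max |τ| (N·m): 256.074


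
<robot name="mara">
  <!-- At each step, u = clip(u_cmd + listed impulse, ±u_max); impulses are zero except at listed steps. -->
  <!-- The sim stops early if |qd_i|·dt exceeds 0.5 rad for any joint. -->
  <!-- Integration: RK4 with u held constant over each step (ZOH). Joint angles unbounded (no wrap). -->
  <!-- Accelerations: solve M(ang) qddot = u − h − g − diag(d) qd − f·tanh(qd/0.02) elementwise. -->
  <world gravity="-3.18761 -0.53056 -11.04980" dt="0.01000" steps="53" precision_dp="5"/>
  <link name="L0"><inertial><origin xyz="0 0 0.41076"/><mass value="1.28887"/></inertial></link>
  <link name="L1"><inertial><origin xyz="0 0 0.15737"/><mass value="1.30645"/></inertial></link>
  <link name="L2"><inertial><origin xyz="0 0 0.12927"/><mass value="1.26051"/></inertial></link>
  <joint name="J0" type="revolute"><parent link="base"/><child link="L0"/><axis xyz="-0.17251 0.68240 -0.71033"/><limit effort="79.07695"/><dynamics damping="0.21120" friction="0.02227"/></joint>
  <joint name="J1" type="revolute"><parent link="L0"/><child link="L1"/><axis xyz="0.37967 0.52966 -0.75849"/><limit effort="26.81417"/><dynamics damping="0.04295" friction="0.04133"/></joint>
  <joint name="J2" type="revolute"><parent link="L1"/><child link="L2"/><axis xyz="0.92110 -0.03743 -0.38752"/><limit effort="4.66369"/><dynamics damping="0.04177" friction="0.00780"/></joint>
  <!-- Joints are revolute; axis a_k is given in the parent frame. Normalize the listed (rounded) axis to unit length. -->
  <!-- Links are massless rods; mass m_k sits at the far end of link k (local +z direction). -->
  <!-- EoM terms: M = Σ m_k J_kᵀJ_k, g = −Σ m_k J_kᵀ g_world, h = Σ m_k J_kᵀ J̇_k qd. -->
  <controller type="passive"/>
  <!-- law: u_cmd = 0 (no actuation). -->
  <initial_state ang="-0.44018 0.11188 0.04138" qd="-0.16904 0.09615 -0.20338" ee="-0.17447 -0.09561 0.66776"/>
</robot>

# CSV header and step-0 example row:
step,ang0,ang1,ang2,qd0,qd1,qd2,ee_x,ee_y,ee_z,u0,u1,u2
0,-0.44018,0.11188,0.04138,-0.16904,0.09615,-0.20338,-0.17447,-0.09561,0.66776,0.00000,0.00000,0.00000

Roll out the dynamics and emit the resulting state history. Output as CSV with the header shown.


step,ang0,ang1,ang2,qd0,qd1,qd2,ee_x,ee_y,ee_z,u0,u1,u2
1,-0.44266,0.11292,0.03877,-0.32669,0.11113,-0.31661,-0.17532,-0.09598,0.66749,0.00000,0.00000,0.00000
2,-0.44671,0.11408,0.03506,-0.48283,0.11964,-0.42465,-0.17678,-0.09661,0.66703,0.00000,0.00000,0.00000
3,-0.45231,0.11529,0.03029,-0.63767,0.12147,-0.53007,-0.17886,-0.09750,0.66636,0.00000,0.00000,0.00000
4,-0.45946,0.11649,0.02446,-0.79137,0.11630,-0.63525,-0.18155,-0.09864,0.66548,0.00000,0.00000,0.00000
5,-0.46814,0.11759,0.01758,-0.94403,0.10370,-0.74240,-0.18487,-0.10005,0.66438,0.00000,0.00000,0.00000
6,-0.47834,0.11853,0.00960,-1.09572,0.08319,-0.85360,-0.18881,-0.10172,0.66304,0.00000,0.00000,0.00000
7,-0.49005,0.11923,0.00049,-1.24643,0.05426,-0.97092,-0.19339,-0.10364,0.66145,0.00000,0.00000,0.00000
8,-0.50326,0.11959,-0.00985,-1.39647,0.01799,-1.09819,-0.19860,-0.10583,0.65958,0.00000,0.00000,0.00000
9,-0.51798,0.11961,-0.02158,-1.54895,-0.01087,-1.25490,-0.20445,-0.10826,0.65741,0.00000,0.00000,0.00000
10,-0.53425,0.11940,-0.03504,-1.70362,-0.03329,-1.44184,-0.21094,-0.11095,0.65491,0.00000,0.00000,0.00000
11,-0.55205,0.11892,-0.05046,-1.85728,-0.06396,-1.64425,-0.21807,-0.11388,0.65206,0.00000,0.00000,0.00000
12,-0.57139,0.11808,-0.06797,-2.00879,-0.10714,-1.85966,-0.22584,-0.11706,0.64880,0.00000,0.00000,0.00000
13,-0.59222,0.11673,-0.08770,-2.15766,-0.16371,-2.08948,-0.23426,-0.12049,0.64510,0.00000,0.00000,0.00000
14,-0.61453,0.11475,-0.10981,-2.30333,-0.23428,-2.33521,-0.24335,-0.12416,0.64090,0.00000,0.00000,0.00000
15,-0.63827,0.11200,-0.13447,-2.44507,-0.31969,-2.59784,-0.25309,-0.12808,0.63613,0.00000,0.00000,0.00000
16,-0.66341,0.10831,-0.16183,-2.58195,-0.42119,-2.87758,-0.26351,-0.13225,0.63074,0.00000,0.00000,0.00000
17,-0.68989,0.10351,-0.19207,-2.71283,-0.54051,-3.17364,-0.27458,-0.13668,0.62462,0.00000,0.00000,0.00000
18,-0.71765,0.09743,-0.22535,-2.83630,-0.68010,-3.48397,-0.28631,-0.14136,0.61770,0.00000,0.00000,0.00000
19,-0.74659,0.08983,-0.26179,-2.95068,-0.84331,-3.80492,-0.29866,-0.14633,0.60987,0.00000,0.00000,0.00000
20,-0.77662,0.08047,-0.30146,-3.05398,-1.03464,-4.13087,-0.31162,-0.15159,0.60100,0.00000,0.00000,0.00000
21,-0.80762,0.06903,-0.34439,-3.14394,-1.26001,-4.45393,-0.32514,-0.15718,0.59098,0.00000,0.00000,0.00000
22,-0.83945,0.05513,-0.39050,-3.21800,-1.52695,-4.76358,-0.33913,-0.16312,0.57966,0.00000,0.00000,0.00000
23,-0.87192,0.03832,-0.43958,-3.27337,-1.84478,-5.04656,-0.35352,-0.16946,0.56690,0.00000,0.00000,0.00000
24,-0.90484,0.01803,-0.49129,-3.30709,-2.22462,-5.28668,-0.36818,-0.17625,0.55254,0.00000,0.00000,0.00000
25,-0.93798,-0.00642,-0.54511,-3.31620,-2.67932,-5.46498,-0.38295,-0.18357,0.53646,0.00000,0.00000,0.00000
26,-0.97108,-0.03585,-0.60031,-3.29784,-3.22297,-5.55999,-0.39763,-0.19149,0.51851,0.00000,0.00000,0.00000
27,-1.00384,-0.07123,-0.65595,-3.24955,-3.87017,-5.54832,-0.41198,-0.20010,0.49857,0.00000,0.00000,0.00000
28,-1.03596,-0.11365,-0.71084,-3.16964,-4.63451,-5.40590,-0.42571,-0.20948,0.47657,0.00000,0.00000,0.00000
29,-1.06712,-0.16434,-0.76356,-3.05774,-5.52590,-5.11021,-0.43847,-0.21975,0.45246,0.00000,0.00000,0.00000
30,-1.09702,-0.22460,-0.81248,-2.91598,-6.54578,-4.64459,-0.44986,-0.23099,0.42625,0.00000,0.00000,0.00000
31,-1.12537,-0.29564,-0.85587,-2.75099,-7.67872,-4.00606,-0.45940,-0.24330,0.39801,0.00000,0.00000,0.00000
32,-1.15201,-0.37840,-0.89209,-2.57758,-8.87835,-3.21841,-0.46655,-0.25676,0.36792,0.00000,0.00000,0.00000
33,-1.17698,-0.47311,-0.91996,-2.42429,-10.04750,-2.35000,-0.47074,-0.27141,0.33628,0.00000,0.00000,0.00000
34,-1.20071,-0.57871,-0.93924,-2.33860,-11.02146,-1.52680,-0.47134,-0.28725,0.30350,0.00000,0.00000,0.00000
35,-1.22419,-0.69217,-0.95120,-2.38330,-11.58467,-0.91273,-0.46784,-0.30418,0.27019,0.00000,0.00000,0.00000
36,-1.24901,-0.80840,-0.95862,-2.61324,-11.55580,-0.63028,-0.45996,-0.32196,0.23703,0.00000,0.00000,0.00000
37,-1.27712,-0.92117,-0.96489,-3.04132,-10.90209,-0.66620,-0.44782,-0.34028,0.20471,0.00000,0.00000,0.00000
38,-1.31037,-1.02479,-0.97253,-3.62955,-9.75602,-0.87553,-0.43192,-0.35878,0.17373,0.00000,0.00000,0.00000
39,-1.35004,-1.11529,-0.98241,-4.31577,-8.30963,-1.08865,-0.41299,-0.37716,0.14437,0.00000,0.00000,0.00000
40,-1.39682,-1.19049,-0.99396,-5.04369,-6.71169,-1.20045,-0.39181,-0.39522,0.11668,0.00000,0.00000,0.00000
41,-1.45092,-1.24929,-1.00598,-5.77425,-5.03932,-1.18576,-0.36907,-0.41284,0.09056,0.00000,0.00000,0.00000
42,-1.51224,-1.29111,-1.01735,-6.48403,-3.31560,-1.07513,-0.34536,-0.42996,0.06586,0.00000,0.00000,0.00000
43,-1.58049,-1.31541,-1.02736,-7.16070,-1.53477,-0.92728,-0.32110,-0.44660,0.04235,0.00000,0.00000,0.00000
44,-1.65532,-1.32156,-1.03599,-7.79739,0.31101,-0.80167,-0.29663,-0.46277,0.01986,0.00000,0.00000,0.00000
45,-1.73627,-1.30906,-1.04355,-8.38687,2.20449,-0.73017,-0.27212,-0.47855,-0.00176,0.00000,0.00000,0.00000
46,-1.82294,-1.27717,-1.05106,-8.93977,4.18534,-0.79562,-0.24765,-0.49399,-0.02253,0.00000,0.00000,0.00000
47,-1.91494,-1.22515,-1.05997,-9.45412,6.22409,-1.00908,-0.22322,-0.50916,-0.04236,0.00000,0.00000,0.00000
48,-2.01185,-1.15277,-1.07158,-9.91731,8.23588,-1.31938,-0.19871,-0.52412,-0.06099,0.00000,0.00000,0.00000
49,-2.11301,-1.06110,-1.08618,-10.29513,10.04073,-1.57201,-0.17388,-0.53893,-0.07798,0.00000,0.00000,0.00000
50,-2.21727,-0.95363,-1.10191,-10.52616,11.34243,-1.49023,-0.14836,-0.55363,-0.09278,0.00000,0.00000,0.00000
51,-2.32281,-0.83707,-1.11381,-10.54239,11.81075,-0.76577,-0.12168,-0.56819,-0.10485,0.00000,0.00000,0.00000
52,-2.42731,-0.72075,-1.11463,-10.32098,11.29724,0.71577,-0.09342,-0.58250,-0.11388,0.00000,0.00000,0.00000
53,-2.52858,-0.61390,-1.09760,-9.90866,9.96029,2.75707,-0.06328,-0.59633,-0.11988,,,


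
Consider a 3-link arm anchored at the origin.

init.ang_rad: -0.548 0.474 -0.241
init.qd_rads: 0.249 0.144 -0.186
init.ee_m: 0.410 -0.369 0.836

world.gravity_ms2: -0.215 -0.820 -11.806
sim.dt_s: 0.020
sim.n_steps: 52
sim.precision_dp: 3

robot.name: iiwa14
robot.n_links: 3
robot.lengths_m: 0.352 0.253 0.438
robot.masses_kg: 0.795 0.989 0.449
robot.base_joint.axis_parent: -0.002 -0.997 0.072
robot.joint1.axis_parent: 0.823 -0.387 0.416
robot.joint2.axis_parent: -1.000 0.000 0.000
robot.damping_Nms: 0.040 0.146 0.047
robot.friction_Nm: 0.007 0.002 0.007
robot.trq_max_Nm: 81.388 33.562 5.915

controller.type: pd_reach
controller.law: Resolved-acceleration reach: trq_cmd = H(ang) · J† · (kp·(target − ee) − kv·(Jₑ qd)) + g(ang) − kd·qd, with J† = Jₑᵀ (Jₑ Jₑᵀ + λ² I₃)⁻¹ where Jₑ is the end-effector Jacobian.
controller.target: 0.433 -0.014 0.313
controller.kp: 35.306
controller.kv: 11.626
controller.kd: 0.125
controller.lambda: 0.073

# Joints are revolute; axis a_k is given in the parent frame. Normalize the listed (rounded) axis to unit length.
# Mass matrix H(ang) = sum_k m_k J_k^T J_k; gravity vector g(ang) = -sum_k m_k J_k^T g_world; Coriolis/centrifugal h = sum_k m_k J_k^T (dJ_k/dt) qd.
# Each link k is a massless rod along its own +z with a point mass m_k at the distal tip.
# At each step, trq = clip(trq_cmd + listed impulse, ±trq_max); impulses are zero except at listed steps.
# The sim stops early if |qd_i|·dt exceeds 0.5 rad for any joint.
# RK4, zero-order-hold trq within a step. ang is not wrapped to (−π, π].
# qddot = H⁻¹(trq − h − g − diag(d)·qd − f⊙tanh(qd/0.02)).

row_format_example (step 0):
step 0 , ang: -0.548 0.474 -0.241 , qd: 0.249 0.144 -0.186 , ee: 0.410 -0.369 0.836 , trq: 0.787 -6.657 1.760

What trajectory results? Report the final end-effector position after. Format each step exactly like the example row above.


step 1 , ang: -0.543 0.466 -0.258 , qd: 0.253 -0.929 -1.502 , ee: 0.407 -0.371 0.835 , trq: 2.959 -6.113 1.862
step 2 , ang: -0.538 0.438 -0.299 , qd: 0.282 -1.841 -2.577 , ee: 0.407 -0.371 0.833 , trq: 4.465 -5.732 1.898
step 3 , ang: -0.531 0.393 -0.360 , qd: 0.331 -2.684 -3.529 , ee: 0.410 -0.369 0.829 , trq: 5.126 -5.345 1.887
step 4 , ang: -0.524 0.332 -0.439 , qd: 0.375 -3.454 -4.342 , ee: 0.413 -0.365 0.824 , trq: 4.889 -4.829 1.832
step 5 , ang: -0.517 0.256 -0.532 , qd: 0.384 -4.090 -4.935 , ee: 0.416 -0.359 0.818 , trq: 3.998 -4.155 1.740
step 6 , ang: -0.510 0.170 -0.633 , qd: 0.340 -4.533 -5.246 , ee: 0.418 -0.350 0.811 , trq: 2.923 -3.392 1.624
step 7 , ang: -0.504 0.077 -0.739 , qd: 0.240 -4.770 -5.295 , ee: 0.420 -0.340 0.802 , trq: 2.089 -2.634 1.502
step 8 , ang: -0.500 -0.019 -0.843 , qd: 0.101 -4.837 -5.158 , ee: 0.421 -0.327 0.793 , trq: 1.702 -1.939 1.389
step 9 , ang: -0.500 -0.115 -0.943 , qd: -0.061 -4.787 -4.923 , ee: 0.423 -0.314 0.783 , trq: 1.777 -1.320 1.289
step 10 , ang: -0.503 -0.209 -1.039 , qd: -0.230 -4.664 -4.652 , ee: 0.425 -0.300 0.772 , trq: 2.228 -0.772 1.201
step 11 , ang: -0.509 -0.300 -1.129 , qd: -0.396 -4.500 -4.379 , ee: 0.428 -0.286 0.760 , trq: 2.950 -0.283 1.120
step 12 , ang: -0.519 -0.388 -1.214 , qd: -0.552 -4.312 -4.120 , ee: 0.432 -0.272 0.747 , trq: 3.840 0.157 1.044
step 13 , ang: -0.531 -0.473 -1.294 , qd: -0.695 -4.113 -3.880 , ee: 0.436 -0.259 0.734 , trq: 4.817 0.552 0.969
step 14 , ang: -0.546 -0.553 -1.369 , qd: -0.823 -3.909 -3.657 , ee: 0.441 -0.246 0.719 , trq: 5.817 0.908 0.893
step 15 , ang: -0.564 -0.629 -1.440 , qd: -0.933 -3.703 -3.452 , ee: 0.447 -0.234 0.704 , trq: 6.794 1.224 0.818
step 16 , ang: -0.583 -0.701 -1.507 , qd: -1.027 -3.499 -3.261 , ee: 0.453 -0.222 0.688 , trq: 7.715 1.502 0.743
step 17 , ang: -0.605 -0.769 -1.570 , qd: -1.102 -3.300 -3.083 , ee: 0.459 -0.211 0.672 , trq: 8.561 1.743 0.669
step 18 , ang: -0.627 -0.833 -1.630 , qd: -1.161 -3.107 -2.917 , ee: 0.465 -0.201 0.655 , trq: 9.318 1.949 0.597
step 19 , ang: -0.651 -0.893 -1.687 , qd: -1.204 -2.924 -2.762 , ee: 0.472 -0.192 0.639 , trq: 9.982 2.122 0.528
step 20 , ang: -0.675 -0.950 -1.741 , qd: -1.232 -2.750 -2.617 , ee: 0.478 -0.184 0.622 , trq: 10.552 2.264 0.464
step 21 , ang: -0.700 -1.003 -1.792 , qd: -1.246 -2.588 -2.482 , ee: 0.483 -0.176 0.605 , trq: 11.032 2.378 0.404
step 22 , ang: -0.725 -1.053 -1.840 , qd: -1.248 -2.438 -2.355 , ee: 0.489 -0.168 0.588 , trq: 11.427 2.466 0.349
step 23 , ang: -0.750 -1.100 -1.886 , qd: -1.239 -2.300 -2.237 , ee: 0.494 -0.162 0.572 , trq: 11.745 2.533 0.299
step 24 , ang: -0.775 -1.145 -1.930 , qd: -1.220 -2.174 -2.127 , ee: 0.498 -0.155 0.556 , trq: 11.993 2.580 0.254
step 25 , ang: -0.799 -1.188 -1.971 , qd: -1.194 -2.059 -2.024 , ee: 0.502 -0.150 0.540 , trq: 12.180 2.611 0.214
step 26 , ang: -0.822 -1.228 -2.011 , qd: -1.161 -1.955 -1.929 , ee: 0.506 -0.144 0.525 , trq: 12.313 2.627 0.178
step 27 , ang: -0.845 -1.266 -2.049 , qd: -1.123 -1.861 -1.839 , ee: 0.509 -0.139 0.511 , trq: 12.401 2.632 0.147
step 28 , ang: -0.867 -1.302 -2.085 , qd: -1.081 -1.776 -1.755 , ee: 0.511 -0.135 0.497 , trq: 12.449 2.626 0.119
step 29 , ang: -0.888 -1.337 -2.119 , qd: -1.036 -1.699 -1.676 , ee: 0.513 -0.130 0.484 , trq: 12.465 2.611 0.095
step 30 , ang: -0.909 -1.370 -2.152 , qd: -0.989 -1.629 -1.602 , ee: 0.514 -0.126 0.471 , trq: 12.454 2.590 0.074
step 31 , ang: -0.928 -1.402 -2.183 , qd: -0.940 -1.566 -1.532 , ee: 0.515 -0.122 0.460 , trq: 12.420 2.563 0.055
step 32 , ang: -0.946 -1.433 -2.213 , qd: -0.891 -1.508 -1.466 , ee: 0.516 -0.118 0.448 , trq: 12.369 2.531 0.039
step 33 , ang: -0.964 -1.463 -2.242 , qd: -0.842 -1.455 -1.403 , ee: 0.516 -0.114 0.438 , trq: 12.303 2.496 0.024
step 34 , ang: -0.980 -1.491 -2.269 , qd: -0.794 -1.406 -1.344 , ee: 0.515 -0.111 0.428 , trq: 12.225 2.458 0.012
step 35 , ang: -0.995 -1.519 -2.296 , qd: -0.746 -1.361 -1.287 , ee: 0.515 -0.107 0.419 , trq: 12.140 2.417 0.000
step 36 , ang: -1.010 -1.546 -2.321 , qd: -0.700 -1.319 -1.232 , ee: 0.514 -0.104 0.410 , trq: 12.048 2.375 -0.010
step 37 , ang: -1.023 -1.572 -2.345 , qd: -0.654 -1.279 -1.180 , ee: 0.513 -0.101 0.402 , trq: 11.951 2.331 -0.019
step 38 , ang: -1.036 -1.597 -2.368 , qd: -0.611 -1.242 -1.130 , ee: 0.512 -0.098 0.395 , trq: 11.852 2.287 -0.027
step 39 , ang: -1.048 -1.621 -2.390 , qd: -0.569 -1.206 -1.082 , ee: 0.511 -0.095 0.388 , trq: 11.751 2.243 -0.035
step 40 , ang: -1.059 -1.645 -2.411 , qd: -0.529 -1.172 -1.036 , ee: 0.509 -0.092 0.381 , trq: 11.649 2.199 -0.042
step 41 , ang: -1.069 -1.668 -2.432 , qd: -0.491 -1.140 -0.992 , ee: 0.508 -0.089 0.376 , trq: 11.548 2.154 -0.049
step 42 , ang: -1.078 -1.691 -2.451 , qd: -0.455 -1.109 -0.949 , ee: 0.506 -0.087 0.370 , trq: 11.448 2.111 -0.055
step 43 , ang: -1.087 -1.713 -2.470 , qd: -0.421 -1.079 -0.908 , ee: 0.504 -0.084 0.365 , trq: 11.350 2.067 -0.061
step 44 , ang: -1.095 -1.734 -2.487 , qd: -0.388 -1.049 -0.869 , ee: 0.502 -0.082 0.360 , trq: 11.253 2.025 -0.067
step 45 , ang: -1.103 -1.755 -2.504 , qd: -0.358 -1.021 -0.831 , ee: 0.500 -0.079 0.356 , trq: 11.159 1.984 -0.073
step 46 , ang: -1.110 -1.775 -2.521 , qd: -0.329 -0.993 -0.794 , ee: 0.498 -0.077 0.352 , trq: 11.068 1.943 -0.079
step 47 , ang: -1.116 -1.795 -2.536 , qd: -0.302 -0.966 -0.759 , ee: 0.497 -0.075 0.349 , trq: 10.980 1.904 -0.084
step 48 , ang: -1.122 -1.814 -2.551 , qd: -0.277 -0.940 -0.726 , ee: 0.495 -0.073 0.345 , trq: 10.894 1.865 -0.089
step 49 , ang: -1.127 -1.832 -2.565 , qd: -0.253 -0.914 -0.693 , ee: 0.493 -0.070 0.342 , trq: 10.811 1.828 -0.095
step 50 , ang: -1.132 -1.850 -2.579 , qd: -0.231 -0.889 -0.662 , ee: 0.491 -0.068 0.339 , trq: 10.732 1.792 -0.100
step 51 , ang: -1.136 -1.868 -2.592 , qd: -0.211 -0.864 -0.632 , ee: 0.489 -0.066 0.337 , trq: 10.655 1.757 -0.105
step 52 , ang: -1.140 -1.885 -2.604 , qd: -0.192 -0.840 -0.604 , ee: 0.487 -0.064 0.335
final ee position (m): 0.487 -0.064 0.335


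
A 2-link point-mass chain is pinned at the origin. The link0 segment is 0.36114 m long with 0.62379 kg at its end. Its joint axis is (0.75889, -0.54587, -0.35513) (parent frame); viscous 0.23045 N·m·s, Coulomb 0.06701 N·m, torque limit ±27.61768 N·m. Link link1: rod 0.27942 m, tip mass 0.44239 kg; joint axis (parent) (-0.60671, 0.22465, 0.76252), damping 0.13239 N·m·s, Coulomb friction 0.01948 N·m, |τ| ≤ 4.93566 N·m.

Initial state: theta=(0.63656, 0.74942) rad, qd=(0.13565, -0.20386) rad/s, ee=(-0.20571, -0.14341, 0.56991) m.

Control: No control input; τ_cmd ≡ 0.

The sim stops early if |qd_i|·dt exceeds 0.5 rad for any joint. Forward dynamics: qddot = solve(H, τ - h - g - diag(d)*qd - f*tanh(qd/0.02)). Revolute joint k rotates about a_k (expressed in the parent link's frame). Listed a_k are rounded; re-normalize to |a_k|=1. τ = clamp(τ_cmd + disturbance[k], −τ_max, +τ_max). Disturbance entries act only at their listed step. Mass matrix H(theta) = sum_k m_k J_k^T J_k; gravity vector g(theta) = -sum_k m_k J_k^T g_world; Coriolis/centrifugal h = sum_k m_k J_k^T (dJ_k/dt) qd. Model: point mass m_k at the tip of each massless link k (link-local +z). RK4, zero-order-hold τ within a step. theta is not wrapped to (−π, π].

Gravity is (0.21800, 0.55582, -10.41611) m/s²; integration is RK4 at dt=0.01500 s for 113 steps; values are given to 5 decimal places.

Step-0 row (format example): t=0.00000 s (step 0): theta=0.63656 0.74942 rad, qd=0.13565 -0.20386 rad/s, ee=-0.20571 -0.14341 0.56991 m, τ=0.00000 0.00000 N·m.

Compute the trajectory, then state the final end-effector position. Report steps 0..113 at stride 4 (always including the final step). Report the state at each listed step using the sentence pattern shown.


t=0.06000 s (step 4): theta=0.66786 0.78353 rad, qd=0.87302 1.12167 rad/s, ee=-0.21663 -0.14836 0.56280 m, τ=0.00000 0.00000 N·m.
t=0.12000 s (step 8): theta=0.73915 0.86733 rad, qd=1.49683 1.57985 rad/s, ee=-0.24136 -0.15741 0.54539 m, τ=0.00000 0.00000 N·m.
t=0.18000 s (step 12): theta=0.84767 0.96471 rad, qd=2.12810 1.60657 rad/s, ee=-0.27865 -0.17353 0.51595 m, τ=0.00000 0.00000 N·m.
t=0.24000 s (step 16): theta=0.99579 1.05282 rad, qd=2.82116 1.26285 rad/s, ee=-0.32782 -0.19714 0.47046 m, τ=0.00000 0.00000 N·m.
t=0.30000 s (step 20): theta=1.18750 1.10672 rad, qd=3.57596 0.44040 rad/s, ee=-0.38751 -0.22669 0.40262 m, τ=0.00000 0.00000 N·m.
t=0.36000 s (step 24): theta=1.42476 1.09499 rad, qd=4.31954 -0.92328 rad/s, ee=-0.45418 -0.25701 0.30365 m, τ=0.00000 0.00000 N·m.
t=0.42000 s (step 28): theta=1.70150 0.98034 rad, qd=4.84633 -3.02313 rad/s, ee=-0.51947 -0.27627 0.16340 m, τ=0.00000 0.00000 N·m.
t=0.48000 s (step 32): theta=1.99724 0.72140 rad, qd=4.93230 -5.63377 rad/s, ee=-0.56559 -0.26236 -0.02328 m, τ=0.00000 0.00000 N·m.
t=0.54000 s (step 36): theta=2.28849 0.32013 rad, qd=4.81664 -7.34769 rad/s, ee=-0.56394 -0.18059 -0.23534 m, τ=0.00000 0.00000 N·m.
t=0.60000 s (step 40): theta=2.59246 -0.07700 rad, qd=5.47883 -5.18190 rad/s, ee=-0.49572 -0.01477 -0.40510 m, τ=0.00000 0.00000 N·m.
t=0.66000 s (step 44): theta=2.94803 -0.27978 rad, qd=6.25412 -1.85346 rad/s, ee=-0.37614 0.18890 -0.47945 m, τ=0.00000 0.00000 N·m.
t=0.72000 s (step 48): theta=3.32457 -0.34296 rad, qd=6.15356 -0.56367 rad/s, ee=-0.23230 0.37412 -0.45986 m, τ=0.00000 0.00000 N·m.
t=0.78000 s (step 52): theta=3.67294 -0.37196 rad, qd=5.37711 -0.51079 rad/s, ee=-0.09365 0.50822 -0.37078 m, τ=0.00000 0.00000 N·m.
t=0.84000 s (step 56): theta=3.96307 -0.40968 rad, qd=4.25768 -0.75320 rad/s, ee=0.01685 0.58317 -0.25092 m, τ=0.00000 0.00000 N·m.
t=0.90000 s (step 60): theta=4.18119 -0.46135 rad, qd=3.00213 -0.95393 rad/s, ee=0.09119 0.61188 -0.13703 m, τ=0.00000 0.00000 N·m.
t=0.96000 s (step 64): theta=4.32295 -0.52196 rad, qd=1.72670 -1.04474 rad/s, ee=0.13344 0.61527 -0.05204 m, τ=0.00000 0.00000 N·m.
t=1.02000 s (step 68): theta=4.38941 -0.58358 rad, qd=0.50092 -0.97732 rad/s, ee=0.15175 0.61097 -0.00541 m, τ=0.00000 0.00000 N·m.
t=1.08000 s (step 72): theta=4.38566 -0.63264 rad, qd=-0.59076 -0.57427 rad/s, ee=0.15253 0.60885 0.00095 m, τ=0.00000 0.00000 N·m.
t=1.14000 s (step 76): theta=4.32068 -0.64953 rad, qd=-1.55912 0.02215 rad/s, ee=0.13844 0.61071 -0.03137 m, τ=0.00000 0.00000 N·m.
t=1.20000 s (step 80): theta=4.20013 -0.63243 rad, qd=-2.42218 0.62879 rad/s, ee=0.10729 0.61057 -0.09837 m, τ=0.00000 0.00000 N·m.
t=1.26000 s (step 84): theta=4.03399 -0.56939 rad, qd=-3.08611 1.47196 rad/s, ee=0.05443 0.59738 -0.19278 m, τ=0.00000 0.00000 N·m.
t=1.32000 s (step 88): theta=3.83288 -0.46057 rad, qd=-3.59579 2.07957 rad/s, ee=-0.02392 0.55774 -0.29978 m, τ=0.00000 0.00000 N·m.
t=1.38000 s (step 92): theta=3.60496 -0.33138 rad, qd=-3.97889 2.12750 rad/s, ee=-0.12489 0.48257 -0.39655 m, τ=0.00000 0.00000 N·m.
t=1.44000 s (step 96): theta=3.35909 -0.21460 rad, qd=-4.17682 1.71810 rad/s, ee=-0.23594 0.37454 -0.46091 m, τ=0.00000 0.00000 N·m.
t=1.50000 s (step 100): theta=3.10950 -0.12708 rad, qd=-4.08938 1.20882 rad/s, ee=-0.34000 0.24842 -0.48200 m, τ=0.00000 0.00000 N·m.
t=1.56000 s (step 104): theta=2.87477 -0.06677 rad, qd=-3.68455 0.83052 rad/s, ee=-0.42385 0.12405 -0.46378 m, τ=0.00000 0.00000 N·m.
t=1.62000 s (step 108): theta=2.67266 -0.02421 rad, qd=-3.01585 0.60954 rad/s, ee=-0.48239 0.01807 -0.42103 m, τ=0.00000 0.00000 N·m.
t=1.68000 s (step 112): theta=2.51627 0.00805 rad, qd=-2.17701 0.47224 rad/s, ee=-0.51790 -0.06055 -0.37206 m, τ=0.00000 0.00000 N·m.
t=1.69500 s (step 113): theta=2.48530 0.01490 rad, qd=-1.95189 0.44097 rad/s, ee=-0.52386 -0.07560 -0.36078 m.
final ee position (m): -0.52386 -0.07560 -0.36078
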